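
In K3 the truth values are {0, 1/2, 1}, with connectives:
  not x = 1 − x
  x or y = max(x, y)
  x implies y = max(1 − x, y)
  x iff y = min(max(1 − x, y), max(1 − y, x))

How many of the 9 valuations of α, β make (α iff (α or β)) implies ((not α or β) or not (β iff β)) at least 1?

5

α = 0, β = 0 ↦ 1  ≥
α = 0, β = 1/2 ↦ 1  ≥
α = 0, β = 1 ↦ 1  ≥
α = 1/2, β = 0 ↦ 1/2  <
α = 1/2, β = 1/2 ↦ 1/2  <
α = 1/2, β = 1 ↦ 1  ≥
α = 1, β = 0 ↦ 0  <
α = 1, β = 1/2 ↦ 1/2  <
α = 1, β = 1 ↦ 1  ≥
So 5 of the 9 assignments meet the threshold.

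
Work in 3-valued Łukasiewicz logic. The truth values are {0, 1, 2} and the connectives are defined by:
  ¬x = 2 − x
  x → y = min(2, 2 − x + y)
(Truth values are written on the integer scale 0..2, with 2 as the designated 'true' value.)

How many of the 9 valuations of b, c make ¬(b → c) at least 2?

1

b = 0, c = 0 ↦ 0  <
b = 0, c = 1 ↦ 0  <
b = 0, c = 2 ↦ 0  <
b = 1, c = 0 ↦ 1  <
b = 1, c = 1 ↦ 0  <
b = 1, c = 2 ↦ 0  <
b = 2, c = 0 ↦ 2  ≥
b = 2, c = 1 ↦ 1  <
b = 2, c = 2 ↦ 0  <
So 1 of the 9 assignments meets the threshold.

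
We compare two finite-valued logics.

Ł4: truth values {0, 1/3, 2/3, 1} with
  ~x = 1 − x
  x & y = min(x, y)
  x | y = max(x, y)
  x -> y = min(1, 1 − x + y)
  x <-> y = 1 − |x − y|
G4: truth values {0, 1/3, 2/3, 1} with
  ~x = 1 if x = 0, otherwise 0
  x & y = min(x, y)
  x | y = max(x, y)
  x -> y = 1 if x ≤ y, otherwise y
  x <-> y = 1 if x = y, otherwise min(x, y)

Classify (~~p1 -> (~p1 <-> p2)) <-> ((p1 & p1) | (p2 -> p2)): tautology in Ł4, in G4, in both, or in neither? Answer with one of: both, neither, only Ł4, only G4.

neither

In Ł4: at p1 = 2/3, p2 = 1 the value is 2/3 — not a tautology.
In G4: at p1 = 1/3, p2 = 1/3 the value is 0 — not a tautology.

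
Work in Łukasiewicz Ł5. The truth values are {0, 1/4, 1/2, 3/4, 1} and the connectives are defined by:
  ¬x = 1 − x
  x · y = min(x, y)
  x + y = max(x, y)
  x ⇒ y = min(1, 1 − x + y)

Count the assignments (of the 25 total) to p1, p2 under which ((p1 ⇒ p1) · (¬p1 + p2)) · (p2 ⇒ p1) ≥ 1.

2

value 1: 2 assignments (counts)
value 3/4: 8 assignments
value 1/2: 8 assignments
value 1/4: 5 assignments
value 0: 2 assignments
So 2 of the 25 assignments meet the threshold.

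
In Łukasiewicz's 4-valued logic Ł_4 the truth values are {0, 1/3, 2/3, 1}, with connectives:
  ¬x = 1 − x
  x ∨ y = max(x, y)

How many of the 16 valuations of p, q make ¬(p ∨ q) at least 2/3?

p = 0, q = 0 ↦ 1  ≥
p = 0, q = 1/3 ↦ 2/3  ≥
p = 0, q = 2/3 ↦ 1/3  <
p = 0, q = 1 ↦ 0  <
p = 1/3, q = 0 ↦ 2/3  ≥
p = 1/3, q = 1/3 ↦ 2/3  ≥
p = 1/3, q = 2/3 ↦ 1/3  <
p = 1/3, q = 1 ↦ 0  <
p = 2/3, q = 0 ↦ 1/3  <
p = 2/3, q = 1/3 ↦ 1/3  <
p = 2/3, q = 2/3 ↦ 1/3  <
p = 2/3, q = 1 ↦ 0  <
p = 1, q = 0 ↦ 0  <
p = 1, q = 1/3 ↦ 0  <
p = 1, q = 2/3 ↦ 0  <
p = 1, q = 1 ↦ 0  <
So 4 of the 16 assignments meet the threshold.

4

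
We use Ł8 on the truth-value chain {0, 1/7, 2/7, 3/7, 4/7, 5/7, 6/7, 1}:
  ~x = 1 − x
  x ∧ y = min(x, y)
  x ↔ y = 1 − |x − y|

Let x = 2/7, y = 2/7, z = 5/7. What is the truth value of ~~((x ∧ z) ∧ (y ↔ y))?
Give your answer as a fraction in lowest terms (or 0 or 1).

x ∧ z = 2/7 ∧ 5/7 = 2/7
y ↔ y = 2/7 ↔ 2/7 = 1
(x ∧ z) ∧ (y ↔ y) = 2/7 ∧ 1 = 2/7
~((x ∧ z) ∧ (y ↔ y)) = ~2/7 = 5/7
~~((x ∧ z) ∧ (y ↔ y)) = ~5/7 = 2/7

2/7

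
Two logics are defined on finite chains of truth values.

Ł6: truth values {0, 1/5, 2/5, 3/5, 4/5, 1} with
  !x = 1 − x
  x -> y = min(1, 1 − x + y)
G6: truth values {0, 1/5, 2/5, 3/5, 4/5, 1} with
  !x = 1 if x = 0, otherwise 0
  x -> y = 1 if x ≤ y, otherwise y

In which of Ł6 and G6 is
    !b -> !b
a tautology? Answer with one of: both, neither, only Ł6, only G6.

both

In Ł6: every assignment gives 1 — tautology.
In G6: every assignment gives 1 — tautology.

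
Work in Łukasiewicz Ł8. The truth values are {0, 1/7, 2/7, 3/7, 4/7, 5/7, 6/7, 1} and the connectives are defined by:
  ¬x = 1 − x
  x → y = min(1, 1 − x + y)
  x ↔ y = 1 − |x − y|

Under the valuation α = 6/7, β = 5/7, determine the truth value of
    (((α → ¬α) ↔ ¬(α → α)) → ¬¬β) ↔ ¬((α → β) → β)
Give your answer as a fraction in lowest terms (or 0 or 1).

¬α = ¬6/7 = 1/7
α → ¬α = 6/7 → 1/7 = 2/7
α → α = 6/7 → 6/7 = 1
¬(α → α) = ¬1 = 0
(α → ¬α) ↔ ¬(α → α) = 2/7 ↔ 0 = 5/7
¬β = ¬5/7 = 2/7
¬¬β = ¬2/7 = 5/7
((α → ¬α) ↔ ¬(α → α)) → ¬¬β = 5/7 → 5/7 = 1
α → β = 6/7 → 5/7 = 6/7
(α → β) → β = 6/7 → 5/7 = 6/7
¬((α → β) → β) = ¬6/7 = 1/7
(((α → ¬α) ↔ ¬(α → α)) → ¬¬β) ↔ ¬((α → β) → β) = 1 ↔ 1/7 = 1/7

1/7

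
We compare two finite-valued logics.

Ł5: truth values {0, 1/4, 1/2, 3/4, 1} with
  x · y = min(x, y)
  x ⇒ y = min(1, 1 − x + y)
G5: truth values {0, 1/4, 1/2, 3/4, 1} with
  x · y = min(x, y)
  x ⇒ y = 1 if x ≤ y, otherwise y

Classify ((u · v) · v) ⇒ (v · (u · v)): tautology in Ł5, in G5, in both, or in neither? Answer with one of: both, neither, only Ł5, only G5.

In Ł5: every assignment gives 1 — tautology.
In G5: every assignment gives 1 — tautology.

both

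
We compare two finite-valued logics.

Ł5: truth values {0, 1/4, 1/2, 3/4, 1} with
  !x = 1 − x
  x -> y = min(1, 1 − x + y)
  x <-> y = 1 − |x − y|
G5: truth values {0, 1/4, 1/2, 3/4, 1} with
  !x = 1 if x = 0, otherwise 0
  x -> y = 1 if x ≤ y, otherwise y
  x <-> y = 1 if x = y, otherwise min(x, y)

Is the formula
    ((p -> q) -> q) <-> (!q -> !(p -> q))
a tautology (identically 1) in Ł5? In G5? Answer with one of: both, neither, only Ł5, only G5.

only Ł5

In Ł5: every assignment gives 1 — tautology.
In G5: at p = 0, q = 1/4 the value is 1/4 — not a tautology.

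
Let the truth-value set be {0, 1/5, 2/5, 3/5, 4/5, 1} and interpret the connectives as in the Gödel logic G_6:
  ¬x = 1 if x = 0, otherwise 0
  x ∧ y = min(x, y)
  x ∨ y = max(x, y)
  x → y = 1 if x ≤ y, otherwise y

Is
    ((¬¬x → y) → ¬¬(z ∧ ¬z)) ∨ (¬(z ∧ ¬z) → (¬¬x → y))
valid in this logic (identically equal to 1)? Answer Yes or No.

No

Counterexample: take x = 1/5, y = 1/5, z = 0.
¬x = ¬1/5 = 0
¬¬x = ¬0 = 1
¬¬x → y = 1 → 1/5 = 1/5
¬z = ¬0 = 1
z ∧ ¬z = 0 ∧ 1 = 0
¬(z ∧ ¬z) = ¬0 = 1
¬¬(z ∧ ¬z) = ¬1 = 0
(¬¬x → y) → ¬¬(z ∧ ¬z) = 1/5 → 0 = 0
¬z = ¬0 = 1
z ∧ ¬z = 0 ∧ 1 = 0
¬(z ∧ ¬z) = ¬0 = 1
¬x = ¬1/5 = 0
¬¬x = ¬0 = 1
¬¬x → y = 1 → 1/5 = 1/5
¬(z ∧ ¬z) → (¬¬x → y) = 1 → 1/5 = 1/5
((¬¬x → y) → ¬¬(z ∧ ¬z)) ∨ (¬(z ∧ ¬z) → (¬¬x → y)) = 0 ∨ 1/5 = 1/5
This gives 1/5 ≠ 1.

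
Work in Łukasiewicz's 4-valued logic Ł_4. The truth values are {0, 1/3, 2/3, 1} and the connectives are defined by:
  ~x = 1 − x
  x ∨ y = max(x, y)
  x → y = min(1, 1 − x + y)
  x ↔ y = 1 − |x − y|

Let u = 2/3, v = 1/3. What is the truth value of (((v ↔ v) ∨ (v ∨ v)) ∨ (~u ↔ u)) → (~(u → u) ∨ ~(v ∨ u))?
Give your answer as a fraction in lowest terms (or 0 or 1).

1/3

v ↔ v = 1/3 ↔ 1/3 = 1
v ∨ v = 1/3 ∨ 1/3 = 1/3
(v ↔ v) ∨ (v ∨ v) = 1 ∨ 1/3 = 1
~u = ~2/3 = 1/3
~u ↔ u = 1/3 ↔ 2/3 = 2/3
((v ↔ v) ∨ (v ∨ v)) ∨ (~u ↔ u) = 1 ∨ 2/3 = 1
u → u = 2/3 → 2/3 = 1
~(u → u) = ~1 = 0
v ∨ u = 1/3 ∨ 2/3 = 2/3
~(v ∨ u) = ~2/3 = 1/3
~(u → u) ∨ ~(v ∨ u) = 0 ∨ 1/3 = 1/3
(((v ↔ v) ∨ (v ∨ v)) ∨ (~u ↔ u)) → (~(u → u) ∨ ~(v ∨ u)) = 1 → 1/3 = 1/3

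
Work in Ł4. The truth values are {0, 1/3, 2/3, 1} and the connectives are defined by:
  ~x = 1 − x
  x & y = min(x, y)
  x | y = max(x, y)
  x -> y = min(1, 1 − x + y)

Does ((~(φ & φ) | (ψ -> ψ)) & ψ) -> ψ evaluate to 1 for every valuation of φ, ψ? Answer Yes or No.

Yes

φ = 0, ψ = 0 ↦ 1
φ = 0, ψ = 1/3 ↦ 1
φ = 0, ψ = 2/3 ↦ 1
φ = 0, ψ = 1 ↦ 1
φ = 1/3, ψ = 0 ↦ 1
φ = 1/3, ψ = 1/3 ↦ 1
φ = 1/3, ψ = 2/3 ↦ 1
φ = 1/3, ψ = 1 ↦ 1
φ = 2/3, ψ = 0 ↦ 1
φ = 2/3, ψ = 1/3 ↦ 1
φ = 2/3, ψ = 2/3 ↦ 1
φ = 2/3, ψ = 1 ↦ 1
φ = 1, ψ = 0 ↦ 1
φ = 1, ψ = 1/3 ↦ 1
φ = 1, ψ = 2/3 ↦ 1
φ = 1, ψ = 1 ↦ 1
Every assignment gives a value ≥ 1.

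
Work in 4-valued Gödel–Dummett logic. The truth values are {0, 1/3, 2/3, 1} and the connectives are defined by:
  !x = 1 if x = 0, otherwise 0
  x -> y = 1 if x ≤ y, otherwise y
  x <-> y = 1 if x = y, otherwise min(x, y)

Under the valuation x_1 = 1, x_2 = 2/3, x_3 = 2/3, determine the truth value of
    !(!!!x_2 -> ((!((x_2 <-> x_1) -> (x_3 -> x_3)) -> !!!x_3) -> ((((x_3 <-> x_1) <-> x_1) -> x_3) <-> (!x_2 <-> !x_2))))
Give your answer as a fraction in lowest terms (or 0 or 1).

0

!x_2 = !2/3 = 0
!!x_2 = !0 = 1
!!!x_2 = !1 = 0
x_2 <-> x_1 = 2/3 <-> 1 = 2/3
x_3 -> x_3 = 2/3 -> 2/3 = 1
(x_2 <-> x_1) -> (x_3 -> x_3) = 2/3 -> 1 = 1
!((x_2 <-> x_1) -> (x_3 -> x_3)) = !1 = 0
!x_3 = !2/3 = 0
!!x_3 = !0 = 1
!!!x_3 = !1 = 0
!((x_2 <-> x_1) -> (x_3 -> x_3)) -> !!!x_3 = 0 -> 0 = 1
x_3 <-> x_1 = 2/3 <-> 1 = 2/3
(x_3 <-> x_1) <-> x_1 = 2/3 <-> 1 = 2/3
((x_3 <-> x_1) <-> x_1) -> x_3 = 2/3 -> 2/3 = 1
!x_2 = !2/3 = 0
!x_2 = !2/3 = 0
!x_2 <-> !x_2 = 0 <-> 0 = 1
(((x_3 <-> x_1) <-> x_1) -> x_3) <-> (!x_2 <-> !x_2) = 1 <-> 1 = 1
(!((x_2 <-> x_1) -> (x_3 -> x_3)) -> !!!x_3) -> ((((x_3 <-> x_1) <-> x_1) -> x_3) <-> (!x_2 <-> !x_2)) = 1 -> 1 = 1
!!!x_2 -> ((!((x_2 <-> x_1) -> (x_3 -> x_3)) -> !!!x_3) -> ((((x_3 <-> x_1) <-> x_1) -> x_3) <-> (!x_2 <-> !x_2))) = 0 -> 1 = 1
!(!!!x_2 -> ((!((x_2 <-> x_1) -> (x_3 -> x_3)) -> !!!x_3) -> ((((x_3 <-> x_1) <-> x_1) -> x_3) <-> (!x_2 <-> !x_2)))) = !1 = 0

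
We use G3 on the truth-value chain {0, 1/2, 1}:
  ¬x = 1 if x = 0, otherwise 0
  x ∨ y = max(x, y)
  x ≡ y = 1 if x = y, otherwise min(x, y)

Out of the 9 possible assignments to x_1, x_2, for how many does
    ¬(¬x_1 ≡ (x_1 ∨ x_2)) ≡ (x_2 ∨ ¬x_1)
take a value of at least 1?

x_1 = 0, x_2 = 0 ↦ 1  ≥
x_1 = 0, x_2 = 1/2 ↦ 0  <
x_1 = 0, x_2 = 1 ↦ 0  <
x_1 = 1/2, x_2 = 0 ↦ 0  <
x_1 = 1/2, x_2 = 1/2 ↦ 1/2  <
x_1 = 1/2, x_2 = 1 ↦ 1  ≥
x_1 = 1, x_2 = 0 ↦ 0  <
x_1 = 1, x_2 = 1/2 ↦ 1/2  <
x_1 = 1, x_2 = 1 ↦ 1  ≥
So 3 of the 9 assignments meet the threshold.

3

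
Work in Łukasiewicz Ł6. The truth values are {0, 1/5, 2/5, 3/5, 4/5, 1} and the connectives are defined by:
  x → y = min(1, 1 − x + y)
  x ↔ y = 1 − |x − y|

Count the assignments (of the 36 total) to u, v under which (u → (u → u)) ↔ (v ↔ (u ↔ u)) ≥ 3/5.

value 1: 6 assignments (counts)
value 4/5: 6 assignments (counts)
value 3/5: 6 assignments (counts)
value 2/5: 6 assignments
value 1/5: 6 assignments
value 0: 6 assignments
So 18 of the 36 assignments meet the threshold.

18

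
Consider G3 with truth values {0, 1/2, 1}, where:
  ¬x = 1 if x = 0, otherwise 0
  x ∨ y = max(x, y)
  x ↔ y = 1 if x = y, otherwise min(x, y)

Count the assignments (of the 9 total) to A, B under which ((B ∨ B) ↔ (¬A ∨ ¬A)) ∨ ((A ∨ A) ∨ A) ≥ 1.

A = 0, B = 0 ↦ 0  <
A = 0, B = 1/2 ↦ 1/2  <
A = 0, B = 1 ↦ 1  ≥
A = 1/2, B = 0 ↦ 1  ≥
A = 1/2, B = 1/2 ↦ 1/2  <
A = 1/2, B = 1 ↦ 1/2  <
A = 1, B = 0 ↦ 1  ≥
A = 1, B = 1/2 ↦ 1  ≥
A = 1, B = 1 ↦ 1  ≥
So 5 of the 9 assignments meet the threshold.

5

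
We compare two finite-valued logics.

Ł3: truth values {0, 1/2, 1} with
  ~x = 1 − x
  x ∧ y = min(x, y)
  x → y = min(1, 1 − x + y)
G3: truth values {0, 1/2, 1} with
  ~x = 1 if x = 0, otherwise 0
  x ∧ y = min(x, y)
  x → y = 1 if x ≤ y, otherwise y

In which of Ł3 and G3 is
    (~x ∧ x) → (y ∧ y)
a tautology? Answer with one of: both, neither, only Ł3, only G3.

In Ł3: at x = 1/2, y = 0 the value is 1/2 — not a tautology.
In G3: every assignment gives 1 — tautology.

only G3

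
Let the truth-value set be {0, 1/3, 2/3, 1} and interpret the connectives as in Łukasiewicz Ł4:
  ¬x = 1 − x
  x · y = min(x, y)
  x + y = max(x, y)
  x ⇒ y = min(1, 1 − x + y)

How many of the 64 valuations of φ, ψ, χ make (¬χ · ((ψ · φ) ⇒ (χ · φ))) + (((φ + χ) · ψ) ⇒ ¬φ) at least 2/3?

value 1: 43 assignments (counts)
value 2/3: 13 assignments (counts)
value 1/3: 6 assignments
value 0: 2 assignments
So 56 of the 64 assignments meet the threshold.

56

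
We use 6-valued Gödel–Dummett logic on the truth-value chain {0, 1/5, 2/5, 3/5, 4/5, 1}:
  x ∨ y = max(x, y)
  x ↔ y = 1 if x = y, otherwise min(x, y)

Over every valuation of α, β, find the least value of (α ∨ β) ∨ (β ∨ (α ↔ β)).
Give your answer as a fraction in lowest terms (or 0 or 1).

1/5

Take α = 0, β = 1/5:
α ∨ β = 0 ∨ 1/5 = 1/5
α ↔ β = 0 ↔ 1/5 = 0
β ∨ (α ↔ β) = 1/5 ∨ 0 = 1/5
(α ∨ β) ∨ (β ∨ (α ↔ β)) = 1/5 ∨ 1/5 = 1/5
No assignment yields a value below 1/5, so this is the minimum.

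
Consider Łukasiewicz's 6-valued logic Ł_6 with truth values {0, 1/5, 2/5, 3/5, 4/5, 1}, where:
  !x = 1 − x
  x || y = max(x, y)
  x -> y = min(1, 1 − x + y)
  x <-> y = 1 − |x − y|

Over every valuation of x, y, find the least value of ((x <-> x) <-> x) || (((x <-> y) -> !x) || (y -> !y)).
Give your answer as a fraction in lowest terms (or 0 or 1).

3/5

Take x = 3/5, y = 4/5:
x <-> x = 3/5 <-> 3/5 = 1
(x <-> x) <-> x = 1 <-> 3/5 = 3/5
x <-> y = 3/5 <-> 4/5 = 4/5
!x = !3/5 = 2/5
(x <-> y) -> !x = 4/5 -> 2/5 = 3/5
!y = !4/5 = 1/5
y -> !y = 4/5 -> 1/5 = 2/5
((x <-> y) -> !x) || (y -> !y) = 3/5 || 2/5 = 3/5
((x <-> x) <-> x) || (((x <-> y) -> !x) || (y -> !y)) = 3/5 || 3/5 = 3/5
No assignment yields a value below 3/5, so this is the minimum.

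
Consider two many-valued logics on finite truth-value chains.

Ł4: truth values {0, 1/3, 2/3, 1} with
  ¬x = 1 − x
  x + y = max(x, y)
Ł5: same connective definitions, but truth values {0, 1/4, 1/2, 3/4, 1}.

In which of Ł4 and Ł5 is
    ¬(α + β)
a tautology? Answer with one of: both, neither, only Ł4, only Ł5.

neither

In Ł4: at α = 0, β = 1/3 the value is 2/3 — not a tautology.
In Ł5: at α = 0, β = 1/4 the value is 3/4 — not a tautology.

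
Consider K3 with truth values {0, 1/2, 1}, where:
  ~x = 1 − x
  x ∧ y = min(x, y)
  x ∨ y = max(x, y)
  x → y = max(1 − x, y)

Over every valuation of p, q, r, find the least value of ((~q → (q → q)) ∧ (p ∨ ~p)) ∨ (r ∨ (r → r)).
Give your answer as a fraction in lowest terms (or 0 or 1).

Take p = 0, q = 1/2, r = 1/2:
~q = ~1/2 = 1/2
q → q = 1/2 → 1/2 = 1/2
~q → (q → q) = 1/2 → 1/2 = 1/2
~p = ~0 = 1
p ∨ ~p = 0 ∨ 1 = 1
(~q → (q → q)) ∧ (p ∨ ~p) = 1/2 ∧ 1 = 1/2
r → r = 1/2 → 1/2 = 1/2
r ∨ (r → r) = 1/2 ∨ 1/2 = 1/2
((~q → (q → q)) ∧ (p ∨ ~p)) ∨ (r ∨ (r → r)) = 1/2 ∨ 1/2 = 1/2
No assignment yields a value below 1/2, so this is the minimum.

1/2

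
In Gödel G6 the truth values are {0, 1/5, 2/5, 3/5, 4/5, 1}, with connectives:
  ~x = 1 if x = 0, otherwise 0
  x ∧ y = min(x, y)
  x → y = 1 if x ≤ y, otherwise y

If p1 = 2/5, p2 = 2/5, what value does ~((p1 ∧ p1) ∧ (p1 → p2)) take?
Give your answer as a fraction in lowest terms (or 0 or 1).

p1 ∧ p1 = 2/5 ∧ 2/5 = 2/5
p1 → p2 = 2/5 → 2/5 = 1
(p1 ∧ p1) ∧ (p1 → p2) = 2/5 ∧ 1 = 2/5
~((p1 ∧ p1) ∧ (p1 → p2)) = ~2/5 = 0

0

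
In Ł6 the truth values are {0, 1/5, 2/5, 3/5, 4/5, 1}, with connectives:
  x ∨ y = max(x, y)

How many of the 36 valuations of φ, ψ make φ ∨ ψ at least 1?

11

value 1: 11 assignments (counts)
value 4/5: 9 assignments
value 3/5: 7 assignments
value 2/5: 5 assignments
value 1/5: 3 assignments
value 0: 1 assignment
So 11 of the 36 assignments meet the threshold.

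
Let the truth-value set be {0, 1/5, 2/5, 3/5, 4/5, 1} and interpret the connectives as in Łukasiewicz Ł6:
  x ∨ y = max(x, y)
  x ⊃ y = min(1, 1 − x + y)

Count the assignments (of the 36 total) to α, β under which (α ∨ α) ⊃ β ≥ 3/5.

value 1: 21 assignments (counts)
value 4/5: 5 assignments (counts)
value 3/5: 4 assignments (counts)
value 2/5: 3 assignments
value 1/5: 2 assignments
value 0: 1 assignment
So 30 of the 36 assignments meet the threshold.

30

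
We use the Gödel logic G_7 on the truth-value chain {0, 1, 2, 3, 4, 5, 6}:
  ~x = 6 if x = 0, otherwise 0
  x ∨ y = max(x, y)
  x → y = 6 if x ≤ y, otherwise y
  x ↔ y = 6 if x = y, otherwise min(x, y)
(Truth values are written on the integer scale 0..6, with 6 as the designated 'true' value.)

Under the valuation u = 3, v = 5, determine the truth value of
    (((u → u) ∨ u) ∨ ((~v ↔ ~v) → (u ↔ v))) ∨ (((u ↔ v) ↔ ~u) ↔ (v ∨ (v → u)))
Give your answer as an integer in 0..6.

6

u → u = 3 → 3 = 6
(u → u) ∨ u = 6 ∨ 3 = 6
~v = ~5 = 0
~v = ~5 = 0
~v ↔ ~v = 0 ↔ 0 = 6
u ↔ v = 3 ↔ 5 = 3
(~v ↔ ~v) → (u ↔ v) = 6 → 3 = 3
((u → u) ∨ u) ∨ ((~v ↔ ~v) → (u ↔ v)) = 6 ∨ 3 = 6
u ↔ v = 3 ↔ 5 = 3
~u = ~3 = 0
(u ↔ v) ↔ ~u = 3 ↔ 0 = 0
v → u = 5 → 3 = 3
v ∨ (v → u) = 5 ∨ 3 = 5
((u ↔ v) ↔ ~u) ↔ (v ∨ (v → u)) = 0 ↔ 5 = 0
(((u → u) ∨ u) ∨ ((~v ↔ ~v) → (u ↔ v))) ∨ (((u ↔ v) ↔ ~u) ↔ (v ∨ (v → u))) = 6 ∨ 0 = 6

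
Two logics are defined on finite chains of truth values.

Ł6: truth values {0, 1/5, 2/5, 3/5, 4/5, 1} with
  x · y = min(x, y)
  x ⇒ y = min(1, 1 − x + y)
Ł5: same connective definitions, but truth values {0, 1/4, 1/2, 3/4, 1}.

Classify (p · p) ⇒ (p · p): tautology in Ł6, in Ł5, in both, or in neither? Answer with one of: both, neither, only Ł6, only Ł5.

In Ł6: every assignment gives 1 — tautology.
In Ł5: every assignment gives 1 — tautology.

both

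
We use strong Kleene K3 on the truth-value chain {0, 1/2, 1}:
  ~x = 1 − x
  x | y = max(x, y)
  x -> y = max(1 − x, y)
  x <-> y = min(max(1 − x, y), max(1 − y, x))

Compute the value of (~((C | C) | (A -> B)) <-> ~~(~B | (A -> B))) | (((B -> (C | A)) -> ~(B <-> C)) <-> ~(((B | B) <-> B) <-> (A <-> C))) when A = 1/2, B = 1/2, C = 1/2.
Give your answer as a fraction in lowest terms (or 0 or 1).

C | C = 1/2 | 1/2 = 1/2
A -> B = 1/2 -> 1/2 = 1/2
(C | C) | (A -> B) = 1/2 | 1/2 = 1/2
~((C | C) | (A -> B)) = ~1/2 = 1/2
~B = ~1/2 = 1/2
A -> B = 1/2 -> 1/2 = 1/2
~B | (A -> B) = 1/2 | 1/2 = 1/2
~(~B | (A -> B)) = ~1/2 = 1/2
~~(~B | (A -> B)) = ~1/2 = 1/2
~((C | C) | (A -> B)) <-> ~~(~B | (A -> B)) = 1/2 <-> 1/2 = 1/2
C | A = 1/2 | 1/2 = 1/2
B -> (C | A) = 1/2 -> 1/2 = 1/2
B <-> C = 1/2 <-> 1/2 = 1/2
~(B <-> C) = ~1/2 = 1/2
(B -> (C | A)) -> ~(B <-> C) = 1/2 -> 1/2 = 1/2
B | B = 1/2 | 1/2 = 1/2
(B | B) <-> B = 1/2 <-> 1/2 = 1/2
A <-> C = 1/2 <-> 1/2 = 1/2
((B | B) <-> B) <-> (A <-> C) = 1/2 <-> 1/2 = 1/2
~(((B | B) <-> B) <-> (A <-> C)) = ~1/2 = 1/2
((B -> (C | A)) -> ~(B <-> C)) <-> ~(((B | B) <-> B) <-> (A <-> C)) = 1/2 <-> 1/2 = 1/2
(~((C | C) | (A -> B)) <-> ~~(~B | (A -> B))) | (((B -> (C | A)) -> ~(B <-> C)) <-> ~(((B | B) <-> B) <-> (A <-> C))) = 1/2 | 1/2 = 1/2

1/2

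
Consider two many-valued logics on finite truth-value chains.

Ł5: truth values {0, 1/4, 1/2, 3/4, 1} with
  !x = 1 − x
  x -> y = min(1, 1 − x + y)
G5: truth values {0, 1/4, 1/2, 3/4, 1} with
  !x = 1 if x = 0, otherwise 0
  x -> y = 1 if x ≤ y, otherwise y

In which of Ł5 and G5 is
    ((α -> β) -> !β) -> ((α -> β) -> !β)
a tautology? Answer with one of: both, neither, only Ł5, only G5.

both

In Ł5: every assignment gives 1 — tautology.
In G5: every assignment gives 1 — tautology.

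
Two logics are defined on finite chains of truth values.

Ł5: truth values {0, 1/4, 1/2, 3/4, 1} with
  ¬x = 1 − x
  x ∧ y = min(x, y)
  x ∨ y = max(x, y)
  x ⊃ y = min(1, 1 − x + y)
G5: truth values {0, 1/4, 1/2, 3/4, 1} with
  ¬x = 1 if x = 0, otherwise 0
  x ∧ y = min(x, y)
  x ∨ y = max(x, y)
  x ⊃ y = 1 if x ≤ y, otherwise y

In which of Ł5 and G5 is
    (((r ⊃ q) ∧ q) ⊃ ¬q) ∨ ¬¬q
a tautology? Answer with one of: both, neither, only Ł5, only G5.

only G5

In Ł5: at q = 3/4, r = 0 the value is 3/4 — not a tautology.
In G5: every assignment gives 1 — tautology.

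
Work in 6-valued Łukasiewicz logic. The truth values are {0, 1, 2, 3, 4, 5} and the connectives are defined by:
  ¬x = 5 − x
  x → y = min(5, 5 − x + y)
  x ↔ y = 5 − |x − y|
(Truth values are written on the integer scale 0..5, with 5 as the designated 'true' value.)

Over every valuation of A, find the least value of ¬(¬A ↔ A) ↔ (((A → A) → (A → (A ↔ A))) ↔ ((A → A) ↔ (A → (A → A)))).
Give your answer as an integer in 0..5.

1

Take A = 2:
¬A = ¬2 = 3
¬A ↔ A = 3 ↔ 2 = 4
¬(¬A ↔ A) = ¬4 = 1
A → A = 2 → 2 = 5
A ↔ A = 2 ↔ 2 = 5
A → (A ↔ A) = 2 → 5 = 5
(A → A) → (A → (A ↔ A)) = 5 → 5 = 5
A → A = 2 → 2 = 5
A → A = 2 → 2 = 5
A → (A → A) = 2 → 5 = 5
(A → A) ↔ (A → (A → A)) = 5 ↔ 5 = 5
((A → A) → (A → (A ↔ A))) ↔ ((A → A) ↔ (A → (A → A))) = 5 ↔ 5 = 5
¬(¬A ↔ A) ↔ (((A → A) → (A → (A ↔ A))) ↔ ((A → A) ↔ (A → (A → A)))) = 1 ↔ 5 = 1
No assignment yields a value below 1, so this is the minimum.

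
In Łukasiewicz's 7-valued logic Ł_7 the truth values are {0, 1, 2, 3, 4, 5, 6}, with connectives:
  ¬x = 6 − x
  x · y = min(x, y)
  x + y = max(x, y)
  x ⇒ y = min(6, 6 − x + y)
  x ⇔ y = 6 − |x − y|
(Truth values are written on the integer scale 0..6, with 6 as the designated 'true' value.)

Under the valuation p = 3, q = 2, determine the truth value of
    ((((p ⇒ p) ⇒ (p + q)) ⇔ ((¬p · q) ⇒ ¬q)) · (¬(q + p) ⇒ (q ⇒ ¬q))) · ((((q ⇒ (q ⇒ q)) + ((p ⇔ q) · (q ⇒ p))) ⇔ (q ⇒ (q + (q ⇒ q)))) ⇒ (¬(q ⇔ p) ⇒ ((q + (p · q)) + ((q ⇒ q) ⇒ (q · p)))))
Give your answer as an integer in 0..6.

3

p ⇒ p = 3 ⇒ 3 = 6
p + q = 3 + 2 = 3
(p ⇒ p) ⇒ (p + q) = 6 ⇒ 3 = 3
¬p = ¬3 = 3
¬p · q = 3 · 2 = 2
¬q = ¬2 = 4
(¬p · q) ⇒ ¬q = 2 ⇒ 4 = 6
((p ⇒ p) ⇒ (p + q)) ⇔ ((¬p · q) ⇒ ¬q) = 3 ⇔ 6 = 3
q + p = 2 + 3 = 3
¬(q + p) = ¬3 = 3
¬q = ¬2 = 4
q ⇒ ¬q = 2 ⇒ 4 = 6
¬(q + p) ⇒ (q ⇒ ¬q) = 3 ⇒ 6 = 6
(((p ⇒ p) ⇒ (p + q)) ⇔ ((¬p · q) ⇒ ¬q)) · (¬(q + p) ⇒ (q ⇒ ¬q)) = 3 · 6 = 3
q ⇒ q = 2 ⇒ 2 = 6
q ⇒ (q ⇒ q) = 2 ⇒ 6 = 6
p ⇔ q = 3 ⇔ 2 = 5
q ⇒ p = 2 ⇒ 3 = 6
(p ⇔ q) · (q ⇒ p) = 5 · 6 = 5
(q ⇒ (q ⇒ q)) + ((p ⇔ q) · (q ⇒ p)) = 6 + 5 = 6
q ⇒ q = 2 ⇒ 2 = 6
q + (q ⇒ q) = 2 + 6 = 6
q ⇒ (q + (q ⇒ q)) = 2 ⇒ 6 = 6
((q ⇒ (q ⇒ q)) + ((p ⇔ q) · (q ⇒ p))) ⇔ (q ⇒ (q + (q ⇒ q))) = 6 ⇔ 6 = 6
q ⇔ p = 2 ⇔ 3 = 5
¬(q ⇔ p) = ¬5 = 1
p · q = 3 · 2 = 2
q + (p · q) = 2 + 2 = 2
q ⇒ q = 2 ⇒ 2 = 6
q · p = 2 · 3 = 2
(q ⇒ q) ⇒ (q · p) = 6 ⇒ 2 = 2
(q + (p · q)) + ((q ⇒ q) ⇒ (q · p)) = 2 + 2 = 2
¬(q ⇔ p) ⇒ ((q + (p · q)) + ((q ⇒ q) ⇒ (q · p))) = 1 ⇒ 2 = 6
(((q ⇒ (q ⇒ q)) + ((p ⇔ q) · (q ⇒ p))) ⇔ (q ⇒ (q + (q ⇒ q)))) ⇒ (¬(q ⇔ p) ⇒ ((q + (p · q)) + ((q ⇒ q) ⇒ (q · p)))) = 6 ⇒ 6 = 6
((((p ⇒ p) ⇒ (p + q)) ⇔ ((¬p · q) ⇒ ¬q)) · (¬(q + p) ⇒ (q ⇒ ¬q))) · ((((q ⇒ (q ⇒ q)) + ((p ⇔ q) · (q ⇒ p))) ⇔ (q ⇒ (q + (q ⇒ q)))) ⇒ (¬(q ⇔ p) ⇒ ((q + (p · q)) + ((q ⇒ q) ⇒ (q · p))))) = 3 · 6 = 3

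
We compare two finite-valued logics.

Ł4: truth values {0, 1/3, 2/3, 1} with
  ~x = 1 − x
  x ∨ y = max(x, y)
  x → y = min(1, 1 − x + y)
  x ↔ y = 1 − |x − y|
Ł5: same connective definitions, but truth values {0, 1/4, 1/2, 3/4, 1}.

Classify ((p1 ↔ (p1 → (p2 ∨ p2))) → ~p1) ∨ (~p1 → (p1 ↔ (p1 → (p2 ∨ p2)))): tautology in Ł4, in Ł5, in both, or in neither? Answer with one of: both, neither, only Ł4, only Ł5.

both

In Ł4: every assignment gives 1 — tautology.
In Ł5: every assignment gives 1 — tautology.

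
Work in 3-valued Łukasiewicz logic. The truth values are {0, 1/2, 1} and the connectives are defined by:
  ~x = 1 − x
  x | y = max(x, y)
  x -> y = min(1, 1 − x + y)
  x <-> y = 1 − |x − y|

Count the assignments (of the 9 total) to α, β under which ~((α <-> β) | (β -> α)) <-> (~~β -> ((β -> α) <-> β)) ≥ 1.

1

α = 0, β = 0 ↦ 0  <
α = 0, β = 1/2 ↦ 1/2  <
α = 0, β = 1 ↦ 0  <
α = 1/2, β = 0 ↦ 0  <
α = 1/2, β = 1/2 ↦ 0  <
α = 1/2, β = 1 ↦ 1  ≥
α = 1, β = 0 ↦ 0  <
α = 1, β = 1/2 ↦ 0  <
α = 1, β = 1 ↦ 0  <
So 1 of the 9 assignments meets the threshold.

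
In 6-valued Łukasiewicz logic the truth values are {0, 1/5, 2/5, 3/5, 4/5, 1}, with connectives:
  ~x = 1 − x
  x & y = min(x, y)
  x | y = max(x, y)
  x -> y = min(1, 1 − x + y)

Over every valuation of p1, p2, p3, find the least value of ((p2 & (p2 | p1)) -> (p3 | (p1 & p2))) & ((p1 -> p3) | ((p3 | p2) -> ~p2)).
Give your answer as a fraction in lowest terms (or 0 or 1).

0

Take p1 = 0, p2 = 1, p3 = 0:
p2 | p1 = 1 | 0 = 1
p2 & (p2 | p1) = 1 & 1 = 1
p1 & p2 = 0 & 1 = 0
p3 | (p1 & p2) = 0 | 0 = 0
(p2 & (p2 | p1)) -> (p3 | (p1 & p2)) = 1 -> 0 = 0
p1 -> p3 = 0 -> 0 = 1
p3 | p2 = 0 | 1 = 1
~p2 = ~1 = 0
(p3 | p2) -> ~p2 = 1 -> 0 = 0
(p1 -> p3) | ((p3 | p2) -> ~p2) = 1 | 0 = 1
((p2 & (p2 | p1)) -> (p3 | (p1 & p2))) & ((p1 -> p3) | ((p3 | p2) -> ~p2)) = 0 & 1 = 0
No assignment yields a value below 0, so this is the minimum.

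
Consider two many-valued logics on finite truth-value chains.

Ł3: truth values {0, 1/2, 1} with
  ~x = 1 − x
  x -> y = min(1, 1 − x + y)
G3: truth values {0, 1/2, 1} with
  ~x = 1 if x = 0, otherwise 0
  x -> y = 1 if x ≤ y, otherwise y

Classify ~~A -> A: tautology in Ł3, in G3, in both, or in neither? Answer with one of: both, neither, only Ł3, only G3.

only Ł3

In Ł3: every assignment gives 1 — tautology.
In G3: at A = 1/2 the value is 1/2 — not a tautology.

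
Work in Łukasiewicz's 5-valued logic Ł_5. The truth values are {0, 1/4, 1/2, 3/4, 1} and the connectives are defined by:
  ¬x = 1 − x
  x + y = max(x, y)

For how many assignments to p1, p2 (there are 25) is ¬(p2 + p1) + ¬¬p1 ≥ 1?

6

value 1: 6 assignments (counts)
value 3/4: 8 assignments
value 1/2: 7 assignments
value 1/4: 3 assignments
value 0: 1 assignment
So 6 of the 25 assignments meet the threshold.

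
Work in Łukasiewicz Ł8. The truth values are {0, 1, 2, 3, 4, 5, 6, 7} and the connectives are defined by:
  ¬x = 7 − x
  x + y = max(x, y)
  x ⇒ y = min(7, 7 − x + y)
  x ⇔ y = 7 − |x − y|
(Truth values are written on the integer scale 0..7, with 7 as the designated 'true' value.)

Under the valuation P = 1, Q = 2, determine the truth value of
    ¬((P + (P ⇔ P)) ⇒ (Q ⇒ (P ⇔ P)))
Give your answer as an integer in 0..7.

0

P ⇔ P = 1 ⇔ 1 = 7
P + (P ⇔ P) = 1 + 7 = 7
P ⇔ P = 1 ⇔ 1 = 7
Q ⇒ (P ⇔ P) = 2 ⇒ 7 = 7
(P + (P ⇔ P)) ⇒ (Q ⇒ (P ⇔ P)) = 7 ⇒ 7 = 7
¬((P + (P ⇔ P)) ⇒ (Q ⇒ (P ⇔ P))) = ¬7 = 0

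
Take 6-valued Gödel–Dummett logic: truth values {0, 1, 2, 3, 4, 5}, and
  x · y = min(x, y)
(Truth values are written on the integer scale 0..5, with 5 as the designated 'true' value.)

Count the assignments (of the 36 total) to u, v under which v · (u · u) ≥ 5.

1

value 5: 1 assignment (counts)
value 4: 3 assignments
value 3: 5 assignments
value 2: 7 assignments
value 1: 9 assignments
value 0: 11 assignments
So 1 of the 36 assignments meets the threshold.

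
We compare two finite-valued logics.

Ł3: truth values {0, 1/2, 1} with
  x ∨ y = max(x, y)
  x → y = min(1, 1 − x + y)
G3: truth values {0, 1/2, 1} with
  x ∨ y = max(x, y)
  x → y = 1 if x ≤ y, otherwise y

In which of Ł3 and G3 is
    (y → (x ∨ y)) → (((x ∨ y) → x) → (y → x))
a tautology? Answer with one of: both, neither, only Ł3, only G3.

both

In Ł3: every assignment gives 1 — tautology.
In G3: every assignment gives 1 — tautology.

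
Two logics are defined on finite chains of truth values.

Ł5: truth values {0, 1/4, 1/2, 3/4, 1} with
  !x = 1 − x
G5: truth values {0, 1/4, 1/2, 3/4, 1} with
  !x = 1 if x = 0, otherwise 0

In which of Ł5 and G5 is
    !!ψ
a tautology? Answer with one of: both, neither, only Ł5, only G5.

In Ł5: at ψ = 0 the value is 0 — not a tautology.
In G5: at ψ = 0 the value is 0 — not a tautology.

neither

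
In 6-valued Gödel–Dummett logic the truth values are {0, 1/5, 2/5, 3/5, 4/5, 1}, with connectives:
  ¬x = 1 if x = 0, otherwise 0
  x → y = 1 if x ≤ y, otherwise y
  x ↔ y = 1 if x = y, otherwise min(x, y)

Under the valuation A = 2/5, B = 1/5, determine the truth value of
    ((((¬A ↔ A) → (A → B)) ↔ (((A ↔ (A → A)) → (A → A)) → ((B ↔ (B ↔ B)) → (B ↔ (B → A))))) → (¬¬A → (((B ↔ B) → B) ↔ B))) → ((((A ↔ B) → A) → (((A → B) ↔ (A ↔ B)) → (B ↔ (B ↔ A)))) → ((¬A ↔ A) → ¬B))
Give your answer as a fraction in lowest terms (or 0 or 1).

¬A = ¬2/5 = 0
¬A ↔ A = 0 ↔ 2/5 = 0
A → B = 2/5 → 1/5 = 1/5
(¬A ↔ A) → (A → B) = 0 → 1/5 = 1
A → A = 2/5 → 2/5 = 1
A ↔ (A → A) = 2/5 ↔ 1 = 2/5
A → A = 2/5 → 2/5 = 1
(A ↔ (A → A)) → (A → A) = 2/5 → 1 = 1
B ↔ B = 1/5 ↔ 1/5 = 1
B ↔ (B ↔ B) = 1/5 ↔ 1 = 1/5
B → A = 1/5 → 2/5 = 1
B ↔ (B → A) = 1/5 ↔ 1 = 1/5
(B ↔ (B ↔ B)) → (B ↔ (B → A)) = 1/5 → 1/5 = 1
((A ↔ (A → A)) → (A → A)) → ((B ↔ (B ↔ B)) → (B ↔ (B → A))) = 1 → 1 = 1
((¬A ↔ A) → (A → B)) ↔ (((A ↔ (A → A)) → (A → A)) → ((B ↔ (B ↔ B)) → (B ↔ (B → A)))) = 1 ↔ 1 = 1
¬A = ¬2/5 = 0
¬¬A = ¬0 = 1
B ↔ B = 1/5 ↔ 1/5 = 1
(B ↔ B) → B = 1 → 1/5 = 1/5
((B ↔ B) → B) ↔ B = 1/5 ↔ 1/5 = 1
¬¬A → (((B ↔ B) → B) ↔ B) = 1 → 1 = 1
(((¬A ↔ A) → (A → B)) ↔ (((A ↔ (A → A)) → (A → A)) → ((B ↔ (B ↔ B)) → (B ↔ (B → A))))) → (¬¬A → (((B ↔ B) → B) ↔ B)) = 1 → 1 = 1
A ↔ B = 2/5 ↔ 1/5 = 1/5
(A ↔ B) → A = 1/5 → 2/5 = 1
A → B = 2/5 → 1/5 = 1/5
A ↔ B = 2/5 ↔ 1/5 = 1/5
(A → B) ↔ (A ↔ B) = 1/5 ↔ 1/5 = 1
B ↔ A = 1/5 ↔ 2/5 = 1/5
B ↔ (B ↔ A) = 1/5 ↔ 1/5 = 1
((A → B) ↔ (A ↔ B)) → (B ↔ (B ↔ A)) = 1 → 1 = 1
((A ↔ B) → A) → (((A → B) ↔ (A ↔ B)) → (B ↔ (B ↔ A))) = 1 → 1 = 1
¬A = ¬2/5 = 0
¬A ↔ A = 0 ↔ 2/5 = 0
¬B = ¬1/5 = 0
(¬A ↔ A) → ¬B = 0 → 0 = 1
(((A ↔ B) → A) → (((A → B) ↔ (A ↔ B)) → (B ↔ (B ↔ A)))) → ((¬A ↔ A) → ¬B) = 1 → 1 = 1
((((¬A ↔ A) → (A → B)) ↔ (((A ↔ (A → A)) → (A → A)) → ((B ↔ (B ↔ B)) → (B ↔ (B → A))))) → (¬¬A → (((B ↔ B) → B) ↔ B))) → ((((A ↔ B) → A) → (((A → B) ↔ (A ↔ B)) → (B ↔ (B ↔ A)))) → ((¬A ↔ A) → ¬B)) = 1 → 1 = 1

1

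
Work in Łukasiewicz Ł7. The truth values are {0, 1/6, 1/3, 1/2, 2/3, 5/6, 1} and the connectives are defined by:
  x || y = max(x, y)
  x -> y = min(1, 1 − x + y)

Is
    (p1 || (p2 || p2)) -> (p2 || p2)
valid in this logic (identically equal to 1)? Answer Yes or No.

No

Counterexample: take p1 = 1/6, p2 = 0.
p2 || p2 = 0 || 0 = 0
p1 || (p2 || p2) = 1/6 || 0 = 1/6
(p1 || (p2 || p2)) -> (p2 || p2) = 1/6 -> 0 = 5/6
This gives 5/6 ≠ 1.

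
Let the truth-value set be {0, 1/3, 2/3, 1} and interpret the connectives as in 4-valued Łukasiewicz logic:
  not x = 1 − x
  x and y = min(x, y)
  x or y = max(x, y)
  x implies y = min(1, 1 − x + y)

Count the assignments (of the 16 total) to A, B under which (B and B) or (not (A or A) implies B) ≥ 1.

10

A = 0, B = 0 ↦ 0  <
A = 0, B = 1/3 ↦ 1/3  <
A = 0, B = 2/3 ↦ 2/3  <
A = 0, B = 1 ↦ 1  ≥
A = 1/3, B = 0 ↦ 1/3  <
A = 1/3, B = 1/3 ↦ 2/3  <
A = 1/3, B = 2/3 ↦ 1  ≥
A = 1/3, B = 1 ↦ 1  ≥
A = 2/3, B = 0 ↦ 2/3  <
A = 2/3, B = 1/3 ↦ 1  ≥
A = 2/3, B = 2/3 ↦ 1  ≥
A = 2/3, B = 1 ↦ 1  ≥
A = 1, B = 0 ↦ 1  ≥
A = 1, B = 1/3 ↦ 1  ≥
A = 1, B = 2/3 ↦ 1  ≥
A = 1, B = 1 ↦ 1  ≥
So 10 of the 16 assignments meet the threshold.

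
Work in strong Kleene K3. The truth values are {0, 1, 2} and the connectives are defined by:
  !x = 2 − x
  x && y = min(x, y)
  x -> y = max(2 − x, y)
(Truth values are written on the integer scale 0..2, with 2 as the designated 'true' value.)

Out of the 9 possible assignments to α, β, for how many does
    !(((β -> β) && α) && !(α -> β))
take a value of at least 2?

α = 0, β = 0 ↦ 2  ≥
α = 0, β = 1 ↦ 2  ≥
α = 0, β = 2 ↦ 2  ≥
α = 1, β = 0 ↦ 1  <
α = 1, β = 1 ↦ 1  <
α = 1, β = 2 ↦ 2  ≥
α = 2, β = 0 ↦ 0  <
α = 2, β = 1 ↦ 1  <
α = 2, β = 2 ↦ 2  ≥
So 5 of the 9 assignments meet the threshold.

5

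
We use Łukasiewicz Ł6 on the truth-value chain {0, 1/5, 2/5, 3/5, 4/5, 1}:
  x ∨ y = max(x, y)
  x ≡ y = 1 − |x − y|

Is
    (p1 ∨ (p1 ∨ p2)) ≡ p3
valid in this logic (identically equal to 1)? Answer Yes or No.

Counterexample: take p1 = 0, p2 = 0, p3 = 1/5.
p1 ∨ p2 = 0 ∨ 0 = 0
p1 ∨ (p1 ∨ p2) = 0 ∨ 0 = 0
(p1 ∨ (p1 ∨ p2)) ≡ p3 = 0 ≡ 1/5 = 4/5
This gives 4/5 ≠ 1.

No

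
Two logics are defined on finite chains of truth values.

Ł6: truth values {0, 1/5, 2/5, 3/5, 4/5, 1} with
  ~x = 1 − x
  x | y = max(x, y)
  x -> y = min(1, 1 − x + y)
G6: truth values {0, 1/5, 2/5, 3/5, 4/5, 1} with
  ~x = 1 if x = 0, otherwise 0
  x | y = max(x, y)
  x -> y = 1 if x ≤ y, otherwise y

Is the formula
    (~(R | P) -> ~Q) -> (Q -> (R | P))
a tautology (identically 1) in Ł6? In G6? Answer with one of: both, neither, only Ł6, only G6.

only Ł6

In Ł6: every assignment gives 1 — tautology.
In G6: at P = 0, Q = 2/5, R = 1/5 the value is 1/5 — not a tautology.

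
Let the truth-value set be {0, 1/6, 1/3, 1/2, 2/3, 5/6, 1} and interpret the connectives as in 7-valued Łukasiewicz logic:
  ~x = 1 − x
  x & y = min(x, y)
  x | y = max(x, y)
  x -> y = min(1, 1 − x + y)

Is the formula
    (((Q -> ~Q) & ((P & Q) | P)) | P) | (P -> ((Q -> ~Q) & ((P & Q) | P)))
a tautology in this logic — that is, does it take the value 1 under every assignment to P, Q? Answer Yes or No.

No

Counterexample: take P = 1/6, Q = 1.
~Q = ~1 = 0
Q -> ~Q = 1 -> 0 = 0
P & Q = 1/6 & 1 = 1/6
(P & Q) | P = 1/6 | 1/6 = 1/6
(Q -> ~Q) & ((P & Q) | P) = 0 & 1/6 = 0
((Q -> ~Q) & ((P & Q) | P)) | P = 0 | 1/6 = 1/6
~Q = ~1 = 0
Q -> ~Q = 1 -> 0 = 0
P & Q = 1/6 & 1 = 1/6
(P & Q) | P = 1/6 | 1/6 = 1/6
(Q -> ~Q) & ((P & Q) | P) = 0 & 1/6 = 0
P -> ((Q -> ~Q) & ((P & Q) | P)) = 1/6 -> 0 = 5/6
(((Q -> ~Q) & ((P & Q) | P)) | P) | (P -> ((Q -> ~Q) & ((P & Q) | P))) = 1/6 | 5/6 = 5/6
This gives 5/6 ≠ 1.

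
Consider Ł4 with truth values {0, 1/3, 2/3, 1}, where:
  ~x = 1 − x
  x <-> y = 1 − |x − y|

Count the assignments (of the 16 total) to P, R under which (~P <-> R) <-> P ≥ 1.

5

P = 0, R = 0 ↦ 1  ≥
P = 0, R = 1/3 ↦ 2/3  <
P = 0, R = 2/3 ↦ 1/3  <
P = 0, R = 1 ↦ 0  <
P = 1/3, R = 0 ↦ 1  ≥
P = 1/3, R = 1/3 ↦ 2/3  <
P = 1/3, R = 2/3 ↦ 1/3  <
P = 1/3, R = 1 ↦ 2/3  <
P = 2/3, R = 0 ↦ 1  ≥
P = 2/3, R = 1/3 ↦ 2/3  <
P = 2/3, R = 2/3 ↦ 1  ≥
P = 2/3, R = 1 ↦ 2/3  <
P = 1, R = 0 ↦ 1  ≥
P = 1, R = 1/3 ↦ 2/3  <
P = 1, R = 2/3 ↦ 1/3  <
P = 1, R = 1 ↦ 0  <
So 5 of the 16 assignments meet the threshold.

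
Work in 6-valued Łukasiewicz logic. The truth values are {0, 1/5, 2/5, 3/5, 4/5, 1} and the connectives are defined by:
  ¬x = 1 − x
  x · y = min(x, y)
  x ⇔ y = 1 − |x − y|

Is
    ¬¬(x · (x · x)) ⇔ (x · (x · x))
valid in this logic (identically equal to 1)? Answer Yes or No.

Yes

x = 0 ↦ 1
x = 1/5 ↦ 1
x = 2/5 ↦ 1
x = 3/5 ↦ 1
x = 4/5 ↦ 1
x = 1 ↦ 1
Every assignment gives a value ≥ 1.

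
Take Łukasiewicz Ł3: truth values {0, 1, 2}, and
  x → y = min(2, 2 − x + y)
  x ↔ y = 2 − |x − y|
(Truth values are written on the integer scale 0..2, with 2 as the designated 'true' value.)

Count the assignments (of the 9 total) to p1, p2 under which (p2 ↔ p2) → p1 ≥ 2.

3

p1 = 0, p2 = 0 ↦ 0  <
p1 = 0, p2 = 1 ↦ 0  <
p1 = 0, p2 = 2 ↦ 0  <
p1 = 1, p2 = 0 ↦ 1  <
p1 = 1, p2 = 1 ↦ 1  <
p1 = 1, p2 = 2 ↦ 1  <
p1 = 2, p2 = 0 ↦ 2  ≥
p1 = 2, p2 = 1 ↦ 2  ≥
p1 = 2, p2 = 2 ↦ 2  ≥
So 3 of the 9 assignments meet the threshold.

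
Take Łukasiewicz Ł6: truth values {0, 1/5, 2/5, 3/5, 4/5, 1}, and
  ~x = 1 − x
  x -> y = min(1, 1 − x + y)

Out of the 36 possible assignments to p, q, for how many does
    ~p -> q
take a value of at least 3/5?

30

value 1: 21 assignments (counts)
value 4/5: 5 assignments (counts)
value 3/5: 4 assignments (counts)
value 2/5: 3 assignments
value 1/5: 2 assignments
value 0: 1 assignment
So 30 of the 36 assignments meet the threshold.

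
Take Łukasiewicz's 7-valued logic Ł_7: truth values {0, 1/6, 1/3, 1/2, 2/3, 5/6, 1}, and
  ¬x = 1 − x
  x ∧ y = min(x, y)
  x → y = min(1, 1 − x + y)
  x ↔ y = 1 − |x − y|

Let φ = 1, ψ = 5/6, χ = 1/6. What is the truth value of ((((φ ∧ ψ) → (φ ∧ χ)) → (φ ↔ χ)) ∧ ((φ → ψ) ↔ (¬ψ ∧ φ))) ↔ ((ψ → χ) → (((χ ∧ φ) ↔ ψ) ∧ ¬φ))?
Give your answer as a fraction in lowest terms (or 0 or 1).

φ ∧ ψ = 1 ∧ 5/6 = 5/6
φ ∧ χ = 1 ∧ 1/6 = 1/6
(φ ∧ ψ) → (φ ∧ χ) = 5/6 → 1/6 = 1/3
φ ↔ χ = 1 ↔ 1/6 = 1/6
((φ ∧ ψ) → (φ ∧ χ)) → (φ ↔ χ) = 1/3 → 1/6 = 5/6
φ → ψ = 1 → 5/6 = 5/6
¬ψ = ¬5/6 = 1/6
¬ψ ∧ φ = 1/6 ∧ 1 = 1/6
(φ → ψ) ↔ (¬ψ ∧ φ) = 5/6 ↔ 1/6 = 1/3
(((φ ∧ ψ) → (φ ∧ χ)) → (φ ↔ χ)) ∧ ((φ → ψ) ↔ (¬ψ ∧ φ)) = 5/6 ∧ 1/3 = 1/3
ψ → χ = 5/6 → 1/6 = 1/3
χ ∧ φ = 1/6 ∧ 1 = 1/6
(χ ∧ φ) ↔ ψ = 1/6 ↔ 5/6 = 1/3
¬φ = ¬1 = 0
((χ ∧ φ) ↔ ψ) ∧ ¬φ = 1/3 ∧ 0 = 0
(ψ → χ) → (((χ ∧ φ) ↔ ψ) ∧ ¬φ) = 1/3 → 0 = 2/3
((((φ ∧ ψ) → (φ ∧ χ)) → (φ ↔ χ)) ∧ ((φ → ψ) ↔ (¬ψ ∧ φ))) ↔ ((ψ → χ) → (((χ ∧ φ) ↔ ψ) ∧ ¬φ)) = 1/3 ↔ 2/3 = 2/3

2/3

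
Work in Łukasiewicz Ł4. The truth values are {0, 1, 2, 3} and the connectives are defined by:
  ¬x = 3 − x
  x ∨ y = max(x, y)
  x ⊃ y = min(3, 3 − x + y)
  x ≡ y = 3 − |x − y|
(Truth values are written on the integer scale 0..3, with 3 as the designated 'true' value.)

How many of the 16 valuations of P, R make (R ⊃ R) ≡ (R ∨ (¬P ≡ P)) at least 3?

4

P = 0, R = 0 ↦ 0  <
P = 0, R = 1 ↦ 1  <
P = 0, R = 2 ↦ 2  <
P = 0, R = 3 ↦ 3  ≥
P = 1, R = 0 ↦ 2  <
P = 1, R = 1 ↦ 2  <
P = 1, R = 2 ↦ 2  <
P = 1, R = 3 ↦ 3  ≥
P = 2, R = 0 ↦ 2  <
P = 2, R = 1 ↦ 2  <
P = 2, R = 2 ↦ 2  <
P = 2, R = 3 ↦ 3  ≥
P = 3, R = 0 ↦ 0  <
P = 3, R = 1 ↦ 1  <
P = 3, R = 2 ↦ 2  <
P = 3, R = 3 ↦ 3  ≥
So 4 of the 16 assignments meet the threshold.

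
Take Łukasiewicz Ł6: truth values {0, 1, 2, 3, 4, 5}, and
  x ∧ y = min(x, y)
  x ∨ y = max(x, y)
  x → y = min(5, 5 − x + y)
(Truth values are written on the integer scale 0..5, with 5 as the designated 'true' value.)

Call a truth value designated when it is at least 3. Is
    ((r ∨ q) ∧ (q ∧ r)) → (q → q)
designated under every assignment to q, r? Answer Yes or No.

Yes

At q = 5, r = 4, for instance:
r ∨ q = 4 ∨ 5 = 5
q ∧ r = 5 ∧ 4 = 4
(r ∨ q) ∧ (q ∧ r) = 5 ∧ 4 = 4
q → q = 5 → 5 = 5
((r ∨ q) ∧ (q ∧ r)) → (q → q) = 4 → 5 = 5
and checking the remaining 35 assignments likewise gives ≥ 3 in every case.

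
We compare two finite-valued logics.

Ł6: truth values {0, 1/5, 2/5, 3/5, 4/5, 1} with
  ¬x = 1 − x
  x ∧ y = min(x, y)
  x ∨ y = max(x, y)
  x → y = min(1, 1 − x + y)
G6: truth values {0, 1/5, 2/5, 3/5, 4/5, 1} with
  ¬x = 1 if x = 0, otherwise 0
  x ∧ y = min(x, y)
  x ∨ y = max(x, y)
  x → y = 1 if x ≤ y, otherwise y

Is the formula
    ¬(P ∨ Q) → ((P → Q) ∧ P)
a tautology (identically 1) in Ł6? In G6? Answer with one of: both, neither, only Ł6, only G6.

neither

In Ł6: at P = 0, Q = 0 the value is 0 — not a tautology.
In G6: at P = 0, Q = 0 the value is 0 — not a tautology.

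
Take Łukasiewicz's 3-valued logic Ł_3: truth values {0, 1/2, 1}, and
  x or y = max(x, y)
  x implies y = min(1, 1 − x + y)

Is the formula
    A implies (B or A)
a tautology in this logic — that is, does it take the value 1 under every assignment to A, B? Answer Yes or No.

Yes

A = 0, B = 0 ↦ 1
A = 0, B = 1/2 ↦ 1
A = 0, B = 1 ↦ 1
A = 1/2, B = 0 ↦ 1
A = 1/2, B = 1/2 ↦ 1
A = 1/2, B = 1 ↦ 1
A = 1, B = 0 ↦ 1
A = 1, B = 1/2 ↦ 1
A = 1, B = 1 ↦ 1
Every assignment gives a value ≥ 1.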